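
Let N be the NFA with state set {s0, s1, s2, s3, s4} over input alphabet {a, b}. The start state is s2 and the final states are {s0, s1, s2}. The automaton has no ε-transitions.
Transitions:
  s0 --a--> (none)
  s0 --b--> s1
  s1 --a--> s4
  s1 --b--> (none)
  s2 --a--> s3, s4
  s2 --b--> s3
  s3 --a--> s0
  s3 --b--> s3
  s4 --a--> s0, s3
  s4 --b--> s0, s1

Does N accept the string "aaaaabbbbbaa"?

Start: {s2}
read a: {s3, s4}
read a: {s0, s3}
read a: {s0}
read a: {}
The reachable set is empty and stays empty for the remaining 8 symbols.
Reachable ∩ accepting = {} — empty.

rejected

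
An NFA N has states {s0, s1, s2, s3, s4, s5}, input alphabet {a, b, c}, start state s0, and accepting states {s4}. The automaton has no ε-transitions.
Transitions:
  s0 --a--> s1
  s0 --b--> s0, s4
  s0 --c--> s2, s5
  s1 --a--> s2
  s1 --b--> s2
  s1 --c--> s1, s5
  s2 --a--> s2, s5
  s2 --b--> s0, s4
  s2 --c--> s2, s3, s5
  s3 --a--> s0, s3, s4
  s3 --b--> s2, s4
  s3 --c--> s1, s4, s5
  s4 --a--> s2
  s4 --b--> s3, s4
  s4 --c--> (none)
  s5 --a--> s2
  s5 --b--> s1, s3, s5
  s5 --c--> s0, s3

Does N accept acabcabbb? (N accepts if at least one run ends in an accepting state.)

Start: {s0}
read a: {s1}
read c: {s1, s5}
read a: {s2}
read b: {s0, s4}
read c: {s2, s5}
read a: {s2, s5}
read b: {s0, s1, s3, s4, s5}
read b: {s0, s1, s2, s3, s4, s5}
read b: {s0, s1, s2, s3, s4, s5}
Reachable ∩ accepting = {s4} — nonempty.

accepted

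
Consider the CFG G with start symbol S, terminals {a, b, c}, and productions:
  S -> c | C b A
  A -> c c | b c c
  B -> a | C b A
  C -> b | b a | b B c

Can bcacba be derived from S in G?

no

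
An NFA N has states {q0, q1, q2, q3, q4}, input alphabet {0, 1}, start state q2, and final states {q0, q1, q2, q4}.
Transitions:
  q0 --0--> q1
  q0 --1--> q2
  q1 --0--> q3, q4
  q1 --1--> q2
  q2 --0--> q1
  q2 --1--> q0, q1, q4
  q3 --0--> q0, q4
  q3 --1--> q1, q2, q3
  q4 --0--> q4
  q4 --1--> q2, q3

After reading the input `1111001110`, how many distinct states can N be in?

4

Start: {q2}
read 1: {q0, q1, q4}
read 1: {q2, q3}
read 1: {q0, q1, q2, q3, q4}
read 1: {q0, q1, q2, q3, q4}
read 0: {q0, q1, q3, q4}
read 0: {q0, q1, q3, q4}
read 1: {q1, q2, q3}
read 1: {q0, q1, q2, q3, q4}
read 1: {q0, q1, q2, q3, q4}
read 0: {q0, q1, q3, q4}
Final reachable set {q0, q1, q3, q4} has 4 states.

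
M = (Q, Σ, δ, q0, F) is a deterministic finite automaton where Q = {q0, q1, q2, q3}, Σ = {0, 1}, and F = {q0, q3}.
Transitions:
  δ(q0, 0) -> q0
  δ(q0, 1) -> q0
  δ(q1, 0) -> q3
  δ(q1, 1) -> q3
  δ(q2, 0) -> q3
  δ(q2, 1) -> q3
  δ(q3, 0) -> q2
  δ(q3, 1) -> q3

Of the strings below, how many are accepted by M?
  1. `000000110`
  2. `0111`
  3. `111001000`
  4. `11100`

4

`000000110`: accepted
`0111`: accepted
`111001000`: accepted
`11100`: accepted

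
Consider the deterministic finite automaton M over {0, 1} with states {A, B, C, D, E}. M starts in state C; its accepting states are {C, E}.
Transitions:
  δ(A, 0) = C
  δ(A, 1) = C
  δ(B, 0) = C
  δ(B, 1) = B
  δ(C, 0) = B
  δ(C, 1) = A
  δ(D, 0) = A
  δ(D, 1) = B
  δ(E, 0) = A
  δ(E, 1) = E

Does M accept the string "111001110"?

C --1--> A
A --1--> C
C --1--> A
A --0--> C
C --0--> B
B --1--> B
B --1--> B
B --1--> B
B --0--> C
End in state C, which is an accepting state.

accepted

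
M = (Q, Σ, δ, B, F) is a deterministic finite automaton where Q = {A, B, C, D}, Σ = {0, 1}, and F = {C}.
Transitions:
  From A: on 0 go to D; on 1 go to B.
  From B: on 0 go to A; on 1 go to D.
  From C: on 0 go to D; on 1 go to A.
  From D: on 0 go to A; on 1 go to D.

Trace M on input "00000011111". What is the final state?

D

B --0--> A
A --0--> D
D --0--> A
A --0--> D
D --0--> A
A --0--> D
D --1--> D
D --1--> D
D --1--> D
D --1--> D
D --1--> D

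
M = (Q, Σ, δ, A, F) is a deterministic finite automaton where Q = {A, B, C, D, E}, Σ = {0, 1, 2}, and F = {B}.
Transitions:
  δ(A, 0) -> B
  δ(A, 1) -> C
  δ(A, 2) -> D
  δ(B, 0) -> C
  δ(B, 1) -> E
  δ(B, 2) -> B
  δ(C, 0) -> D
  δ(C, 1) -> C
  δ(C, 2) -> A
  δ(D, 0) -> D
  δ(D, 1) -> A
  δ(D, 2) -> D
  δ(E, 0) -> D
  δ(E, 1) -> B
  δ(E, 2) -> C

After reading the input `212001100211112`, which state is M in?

A --2--> D
D --1--> A
A --2--> D
D --0--> D
D --0--> D
D --1--> A
A --1--> C
C --0--> D
D --0--> D
D --2--> D
D --1--> A
A --1--> C
C --1--> C
C --1--> C
C --2--> A

A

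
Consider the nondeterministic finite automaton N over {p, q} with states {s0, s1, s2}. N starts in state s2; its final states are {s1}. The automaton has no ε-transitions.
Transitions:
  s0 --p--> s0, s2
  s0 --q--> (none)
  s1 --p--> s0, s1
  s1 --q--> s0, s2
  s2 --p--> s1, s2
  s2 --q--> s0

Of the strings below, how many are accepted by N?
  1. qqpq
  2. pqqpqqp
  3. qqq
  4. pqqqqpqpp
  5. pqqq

0

qqpq: rejected
pqqpqqp: rejected
qqq: rejected
pqqqqpqpp: rejected
pqqq: rejected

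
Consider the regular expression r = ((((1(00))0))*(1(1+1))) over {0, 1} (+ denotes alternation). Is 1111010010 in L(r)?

No split of 1111010010 into u·v has (((1(00))0))* matching u and (1(1+1)) matching v.

no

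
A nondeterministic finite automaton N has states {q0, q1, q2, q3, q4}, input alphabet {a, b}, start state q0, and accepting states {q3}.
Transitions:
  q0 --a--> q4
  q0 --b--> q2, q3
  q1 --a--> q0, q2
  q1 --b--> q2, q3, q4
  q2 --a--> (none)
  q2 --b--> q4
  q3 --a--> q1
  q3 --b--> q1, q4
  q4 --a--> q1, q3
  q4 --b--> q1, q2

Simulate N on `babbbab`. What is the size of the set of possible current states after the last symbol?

4

Start: {q0}
read b: {q2, q3}
read a: {q1}
read b: {q2, q3, q4}
read b: {q1, q2, q4}
read b: {q1, q2, q3, q4}
read a: {q0, q1, q2, q3}
read b: {q1, q2, q3, q4}
Final reachable set {q1, q2, q3, q4} has 4 states.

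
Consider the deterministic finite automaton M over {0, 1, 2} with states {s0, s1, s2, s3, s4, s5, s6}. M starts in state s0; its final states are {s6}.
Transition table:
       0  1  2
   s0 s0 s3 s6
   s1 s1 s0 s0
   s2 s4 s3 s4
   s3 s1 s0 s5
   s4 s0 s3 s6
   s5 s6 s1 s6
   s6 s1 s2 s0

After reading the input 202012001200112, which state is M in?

s0 --2--> s6
s6 --0--> s1
s1 --2--> s0
s0 --0--> s0
s0 --1--> s3
s3 --2--> s5
s5 --0--> s6
s6 --0--> s1
s1 --1--> s0
s0 --2--> s6
s6 --0--> s1
s1 --0--> s1
s1 --1--> s0
s0 --1--> s3
s3 --2--> s5

s5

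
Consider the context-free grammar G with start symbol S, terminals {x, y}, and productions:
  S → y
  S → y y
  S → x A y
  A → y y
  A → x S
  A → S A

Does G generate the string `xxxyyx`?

no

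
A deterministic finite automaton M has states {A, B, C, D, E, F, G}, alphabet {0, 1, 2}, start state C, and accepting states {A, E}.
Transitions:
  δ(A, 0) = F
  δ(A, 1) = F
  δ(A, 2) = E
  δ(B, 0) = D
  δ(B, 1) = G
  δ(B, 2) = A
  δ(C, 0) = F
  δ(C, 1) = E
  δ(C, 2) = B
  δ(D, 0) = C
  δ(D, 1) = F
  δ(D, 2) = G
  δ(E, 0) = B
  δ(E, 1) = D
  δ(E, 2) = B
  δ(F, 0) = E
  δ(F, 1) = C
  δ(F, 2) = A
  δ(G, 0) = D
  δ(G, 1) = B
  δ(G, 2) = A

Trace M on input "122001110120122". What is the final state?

E

C --1--> E
E --2--> B
B --2--> A
A --0--> F
F --0--> E
E --1--> D
D --1--> F
F --1--> C
C --0--> F
F --1--> C
C --2--> B
B --0--> D
D --1--> F
F --2--> A
A --2--> E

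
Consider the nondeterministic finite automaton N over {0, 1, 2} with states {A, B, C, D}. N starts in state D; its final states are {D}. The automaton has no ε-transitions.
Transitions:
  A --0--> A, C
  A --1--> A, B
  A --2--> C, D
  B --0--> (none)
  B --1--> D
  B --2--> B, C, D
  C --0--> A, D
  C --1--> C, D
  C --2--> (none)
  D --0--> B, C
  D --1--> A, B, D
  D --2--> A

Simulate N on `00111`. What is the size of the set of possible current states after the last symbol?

3

Start: {D}
read 0: {B, C}
read 0: {A, D}
read 1: {A, B, D}
read 1: {A, B, D}
read 1: {A, B, D}
Final reachable set {A, B, D} has 3 states.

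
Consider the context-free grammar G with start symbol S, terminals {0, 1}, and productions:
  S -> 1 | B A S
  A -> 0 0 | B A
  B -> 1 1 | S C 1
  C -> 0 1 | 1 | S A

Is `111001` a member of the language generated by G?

yes

S ⇒ BAS ⇒ SC1AS ⇒ 1C1AS ⇒ 111AS ⇒ 11100S ⇒ 111001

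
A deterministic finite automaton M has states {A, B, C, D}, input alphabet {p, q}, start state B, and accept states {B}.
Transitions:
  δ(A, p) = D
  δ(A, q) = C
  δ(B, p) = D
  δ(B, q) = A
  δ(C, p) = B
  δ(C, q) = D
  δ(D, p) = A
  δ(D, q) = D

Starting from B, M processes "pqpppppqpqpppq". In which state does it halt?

B --p--> D
D --q--> D
D --p--> A
A --p--> D
D --p--> A
A --p--> D
D --p--> A
A --q--> C
C --p--> B
B --q--> A
A --p--> D
D --p--> A
A --p--> D
D --q--> D

D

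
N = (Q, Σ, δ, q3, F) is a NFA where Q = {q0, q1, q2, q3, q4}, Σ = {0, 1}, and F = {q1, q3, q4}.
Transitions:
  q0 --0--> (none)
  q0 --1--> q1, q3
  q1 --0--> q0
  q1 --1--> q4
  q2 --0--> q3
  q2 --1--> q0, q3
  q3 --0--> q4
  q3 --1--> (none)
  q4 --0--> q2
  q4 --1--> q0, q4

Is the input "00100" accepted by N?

Start: {q3}
read 0: {q4}
read 0: {q2}
read 1: {q0, q3}
read 0: {q4}
read 0: {q2}
Reachable ∩ accepting = {} — empty.

rejected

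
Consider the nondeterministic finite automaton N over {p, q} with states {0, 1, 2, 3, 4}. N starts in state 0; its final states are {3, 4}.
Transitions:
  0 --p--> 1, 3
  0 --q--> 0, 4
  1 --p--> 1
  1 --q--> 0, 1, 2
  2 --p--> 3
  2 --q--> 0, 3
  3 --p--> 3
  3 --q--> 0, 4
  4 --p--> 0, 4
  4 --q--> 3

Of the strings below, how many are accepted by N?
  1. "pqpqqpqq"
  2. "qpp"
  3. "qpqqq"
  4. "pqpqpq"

4

"pqpqqpqq": accepted
"qpp": accepted
"qpqqq": accepted
"pqpqpq": accepted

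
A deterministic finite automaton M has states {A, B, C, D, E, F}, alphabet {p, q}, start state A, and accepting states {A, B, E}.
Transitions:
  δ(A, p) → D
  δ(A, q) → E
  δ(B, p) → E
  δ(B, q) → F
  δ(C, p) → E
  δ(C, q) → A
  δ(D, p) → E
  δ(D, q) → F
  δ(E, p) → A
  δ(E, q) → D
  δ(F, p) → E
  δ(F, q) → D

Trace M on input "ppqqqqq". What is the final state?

D

A --p--> D
D --p--> E
E --q--> D
D --q--> F
F --q--> D
D --q--> F
F --q--> D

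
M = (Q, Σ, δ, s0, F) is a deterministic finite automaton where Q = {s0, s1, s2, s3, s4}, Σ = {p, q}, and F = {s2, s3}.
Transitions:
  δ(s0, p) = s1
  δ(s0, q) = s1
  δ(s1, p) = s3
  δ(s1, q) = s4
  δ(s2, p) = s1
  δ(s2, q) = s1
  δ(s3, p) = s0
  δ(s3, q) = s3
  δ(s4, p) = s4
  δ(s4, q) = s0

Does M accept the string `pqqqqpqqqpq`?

rejected

s0 --p--> s1
s1 --q--> s4
s4 --q--> s0
s0 --q--> s1
s1 --q--> s4
s4 --p--> s4
s4 --q--> s0
s0 --q--> s1
s1 --q--> s4
s4 --p--> s4
s4 --q--> s0
End in state s0, which is not an accepting state.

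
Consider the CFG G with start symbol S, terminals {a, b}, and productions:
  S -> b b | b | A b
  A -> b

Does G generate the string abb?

no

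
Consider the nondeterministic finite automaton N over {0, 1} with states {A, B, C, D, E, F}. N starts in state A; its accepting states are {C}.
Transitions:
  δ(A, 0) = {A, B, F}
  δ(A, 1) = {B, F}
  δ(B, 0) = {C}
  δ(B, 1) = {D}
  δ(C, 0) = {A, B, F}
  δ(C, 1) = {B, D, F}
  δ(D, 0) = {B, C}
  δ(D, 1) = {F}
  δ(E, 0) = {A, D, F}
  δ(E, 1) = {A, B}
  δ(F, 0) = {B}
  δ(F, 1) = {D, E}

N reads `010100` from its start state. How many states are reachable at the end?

4

Start: {A}
read 0: {A, B, F}
read 1: {B, D, E, F}
read 0: {A, B, C, D, F}
read 1: {B, D, E, F}
read 0: {A, B, C, D, F}
read 0: {A, B, C, F}
Final reachable set {A, B, C, F} has 4 states.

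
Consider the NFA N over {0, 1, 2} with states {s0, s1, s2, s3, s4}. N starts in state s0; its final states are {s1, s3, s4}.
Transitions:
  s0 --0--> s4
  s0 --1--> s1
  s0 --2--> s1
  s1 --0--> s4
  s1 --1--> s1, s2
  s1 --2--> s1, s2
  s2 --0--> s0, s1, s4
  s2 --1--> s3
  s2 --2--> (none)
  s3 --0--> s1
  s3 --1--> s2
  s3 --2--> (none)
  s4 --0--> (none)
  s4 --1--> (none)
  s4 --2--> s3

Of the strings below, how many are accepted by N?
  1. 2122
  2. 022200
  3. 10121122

2122: accepted
022200: rejected
10121122: rejected

1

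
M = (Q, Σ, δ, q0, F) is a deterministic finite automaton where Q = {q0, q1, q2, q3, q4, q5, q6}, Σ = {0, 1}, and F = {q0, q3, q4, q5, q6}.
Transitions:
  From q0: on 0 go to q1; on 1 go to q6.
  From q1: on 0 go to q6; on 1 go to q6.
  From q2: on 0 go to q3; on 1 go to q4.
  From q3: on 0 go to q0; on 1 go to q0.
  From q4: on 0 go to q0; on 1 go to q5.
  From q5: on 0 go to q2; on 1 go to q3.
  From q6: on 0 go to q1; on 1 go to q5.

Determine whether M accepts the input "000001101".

q0 --0--> q1
q1 --0--> q6
q6 --0--> q1
q1 --0--> q6
q6 --0--> q1
q1 --1--> q6
q6 --1--> q5
q5 --0--> q2
q2 --1--> q4
End in state q4, which is an accepting state.

accepted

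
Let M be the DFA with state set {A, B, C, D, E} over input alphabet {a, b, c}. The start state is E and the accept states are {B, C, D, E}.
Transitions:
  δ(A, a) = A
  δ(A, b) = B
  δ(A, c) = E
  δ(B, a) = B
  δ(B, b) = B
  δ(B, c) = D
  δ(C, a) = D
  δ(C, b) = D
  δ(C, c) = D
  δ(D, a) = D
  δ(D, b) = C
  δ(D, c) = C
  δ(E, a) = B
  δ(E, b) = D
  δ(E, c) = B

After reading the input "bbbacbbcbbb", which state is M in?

C

E --b--> D
D --b--> C
C --b--> D
D --a--> D
D --c--> C
C --b--> D
D --b--> C
C --c--> D
D --b--> C
C --b--> D
D --b--> C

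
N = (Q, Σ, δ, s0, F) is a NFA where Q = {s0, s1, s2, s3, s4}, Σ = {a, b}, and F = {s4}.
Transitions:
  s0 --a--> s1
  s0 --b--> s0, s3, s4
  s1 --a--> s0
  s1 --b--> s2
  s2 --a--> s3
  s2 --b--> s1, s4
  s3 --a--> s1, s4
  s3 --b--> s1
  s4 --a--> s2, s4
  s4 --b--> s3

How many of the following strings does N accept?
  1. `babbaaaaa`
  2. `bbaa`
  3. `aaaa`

`babbaaaaa`: accepted
`bbaa`: accepted
`aaaa`: rejected

2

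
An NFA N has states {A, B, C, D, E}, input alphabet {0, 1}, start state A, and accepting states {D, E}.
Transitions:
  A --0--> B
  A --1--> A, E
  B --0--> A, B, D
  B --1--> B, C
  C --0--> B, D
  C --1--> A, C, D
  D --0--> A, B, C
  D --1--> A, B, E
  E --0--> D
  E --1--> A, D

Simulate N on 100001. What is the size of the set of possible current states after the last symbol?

Start: {A}
read 1: {A, E}
read 0: {B, D}
read 0: {A, B, C, D}
read 0: {A, B, C, D}
read 0: {A, B, C, D}
read 1: {A, B, C, D, E}
Final reachable set {A, B, C, D, E} has 5 states.

5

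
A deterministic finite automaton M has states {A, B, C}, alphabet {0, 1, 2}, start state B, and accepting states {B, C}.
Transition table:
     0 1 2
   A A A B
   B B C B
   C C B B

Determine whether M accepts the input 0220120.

B --0--> B
B --2--> B
B --2--> B
B --0--> B
B --1--> C
C --2--> B
B --0--> B
End in state B, which is an accepting state.

accepted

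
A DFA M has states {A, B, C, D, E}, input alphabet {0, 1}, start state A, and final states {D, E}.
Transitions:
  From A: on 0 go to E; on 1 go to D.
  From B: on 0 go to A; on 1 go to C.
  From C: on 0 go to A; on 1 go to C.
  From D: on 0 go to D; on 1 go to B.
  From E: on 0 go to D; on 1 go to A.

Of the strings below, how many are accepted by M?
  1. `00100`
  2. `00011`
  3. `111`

`00100`: accepted
`00011`: rejected
`111`: rejected

1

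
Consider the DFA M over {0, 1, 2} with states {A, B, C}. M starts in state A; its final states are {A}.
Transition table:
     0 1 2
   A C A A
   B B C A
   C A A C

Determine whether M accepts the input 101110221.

accepted

A --1--> A
A --0--> C
C --1--> A
A --1--> A
A --1--> A
A --0--> C
C --2--> C
C --2--> C
C --1--> A
End in state A, which is an accepting state.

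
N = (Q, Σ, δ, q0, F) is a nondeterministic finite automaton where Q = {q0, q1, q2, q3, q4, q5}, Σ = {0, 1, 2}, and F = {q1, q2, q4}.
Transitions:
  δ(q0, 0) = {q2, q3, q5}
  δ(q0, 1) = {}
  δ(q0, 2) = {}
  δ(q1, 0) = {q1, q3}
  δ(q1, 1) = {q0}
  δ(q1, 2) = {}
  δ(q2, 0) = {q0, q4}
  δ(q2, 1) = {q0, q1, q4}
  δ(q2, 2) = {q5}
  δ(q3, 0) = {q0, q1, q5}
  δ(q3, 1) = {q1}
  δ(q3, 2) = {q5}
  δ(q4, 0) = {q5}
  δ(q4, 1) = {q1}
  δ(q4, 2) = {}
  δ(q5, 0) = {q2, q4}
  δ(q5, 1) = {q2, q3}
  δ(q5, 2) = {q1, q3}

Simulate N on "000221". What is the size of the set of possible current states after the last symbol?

4

Start: {q0}
read 0: {q2, q3, q5}
read 0: {q0, q1, q2, q4, q5}
read 0: {q0, q1, q2, q3, q4, q5}
read 2: {q1, q3, q5}
read 2: {q1, q3, q5}
read 1: {q0, q1, q2, q3}
Final reachable set {q0, q1, q2, q3} has 4 states.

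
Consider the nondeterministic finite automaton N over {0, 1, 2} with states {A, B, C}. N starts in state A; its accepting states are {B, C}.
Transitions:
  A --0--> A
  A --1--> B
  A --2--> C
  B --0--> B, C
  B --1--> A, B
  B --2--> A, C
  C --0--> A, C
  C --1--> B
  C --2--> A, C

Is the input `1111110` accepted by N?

Start: {A}
read 1: {B}
read 1: {A, B}
read 1: {A, B}
read 1: {A, B}
read 1: {A, B}
read 1: {A, B}
read 0: {A, B, C}
Reachable ∩ accepting = {B, C} — nonempty.

accepted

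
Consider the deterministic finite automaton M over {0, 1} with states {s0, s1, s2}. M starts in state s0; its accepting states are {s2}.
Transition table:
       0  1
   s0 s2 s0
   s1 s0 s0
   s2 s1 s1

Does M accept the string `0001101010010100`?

s0 --0--> s2
s2 --0--> s1
s1 --0--> s0
s0 --1--> s0
s0 --1--> s0
s0 --0--> s2
s2 --1--> s1
s1 --0--> s0
s0 --1--> s0
s0 --0--> s2
s2 --0--> s1
s1 --1--> s0
s0 --0--> s2
s2 --1--> s1
s1 --0--> s0
s0 --0--> s2
End in state s2, which is an accepting state.

accepted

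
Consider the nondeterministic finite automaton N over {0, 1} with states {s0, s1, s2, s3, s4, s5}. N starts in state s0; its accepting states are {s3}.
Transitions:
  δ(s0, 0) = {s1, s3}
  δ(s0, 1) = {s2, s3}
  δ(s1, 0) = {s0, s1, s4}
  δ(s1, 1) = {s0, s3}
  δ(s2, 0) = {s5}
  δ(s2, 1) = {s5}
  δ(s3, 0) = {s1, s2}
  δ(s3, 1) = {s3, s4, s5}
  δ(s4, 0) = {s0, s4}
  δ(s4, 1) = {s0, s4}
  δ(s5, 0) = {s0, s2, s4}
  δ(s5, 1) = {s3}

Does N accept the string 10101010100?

Start: {s0}
read 1: {s2, s3}
read 0: {s1, s2, s5}
read 1: {s0, s3, s5}
read 0: {s0, s1, s2, s3, s4}
read 1: {s0, s2, s3, s4, s5}
read 0: {s0, s1, s2, s3, s4, s5}
read 1: {s0, s2, s3, s4, s5}
read 0: {s0, s1, s2, s3, s4, s5}
read 1: {s0, s2, s3, s4, s5}
read 0: {s0, s1, s2, s3, s4, s5}
read 0: {s0, s1, s2, s3, s4, s5}
Reachable ∩ accepting = {s3} — nonempty.

accepted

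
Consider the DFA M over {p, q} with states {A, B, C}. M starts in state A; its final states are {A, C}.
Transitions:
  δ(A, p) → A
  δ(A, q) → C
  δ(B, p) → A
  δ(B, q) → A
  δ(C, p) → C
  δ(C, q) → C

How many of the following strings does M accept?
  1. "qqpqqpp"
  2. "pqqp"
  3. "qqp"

3

"qqpqqpp": accepted
"pqqp": accepted
"qqp": accepted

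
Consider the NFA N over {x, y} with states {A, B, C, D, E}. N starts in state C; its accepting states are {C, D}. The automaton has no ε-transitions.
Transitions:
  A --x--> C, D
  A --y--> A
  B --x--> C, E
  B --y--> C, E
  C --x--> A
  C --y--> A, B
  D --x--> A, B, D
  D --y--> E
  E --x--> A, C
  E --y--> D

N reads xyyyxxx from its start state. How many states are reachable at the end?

5

Start: {C}
read x: {A}
read y: {A}
read y: {A}
read y: {A}
read x: {C, D}
read x: {A, B, D}
read x: {A, B, C, D, E}
Final reachable set {A, B, C, D, E} has 5 states.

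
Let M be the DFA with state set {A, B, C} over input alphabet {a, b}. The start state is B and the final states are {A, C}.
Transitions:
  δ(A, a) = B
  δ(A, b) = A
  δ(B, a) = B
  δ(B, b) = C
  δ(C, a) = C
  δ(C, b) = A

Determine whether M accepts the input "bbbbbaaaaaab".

accepted

B --b--> C
C --b--> A
A --b--> A
A --b--> A
A --b--> A
A --a--> B
B --a--> B
B --a--> B
B --a--> B
B --a--> B
B --a--> B
B --b--> C
End in state C, which is an accepting state.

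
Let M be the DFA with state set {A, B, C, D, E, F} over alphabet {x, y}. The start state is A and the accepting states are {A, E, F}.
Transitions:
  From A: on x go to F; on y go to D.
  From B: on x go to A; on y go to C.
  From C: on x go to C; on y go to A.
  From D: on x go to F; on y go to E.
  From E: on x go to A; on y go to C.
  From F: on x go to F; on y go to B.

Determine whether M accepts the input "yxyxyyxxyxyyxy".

A --y--> D
D --x--> F
F --y--> B
B --x--> A
A --y--> D
D --y--> E
E --x--> A
A --x--> F
F --y--> B
B --x--> A
A --y--> D
D --y--> E
E --x--> A
A --y--> D
End in state D, which is not an accepting state.

rejected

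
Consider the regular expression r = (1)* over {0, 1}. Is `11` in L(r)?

yes

Split into 2 pieces 1 · 1; each matches 1.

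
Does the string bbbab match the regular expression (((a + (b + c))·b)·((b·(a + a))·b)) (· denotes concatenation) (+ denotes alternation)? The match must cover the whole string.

Split as bb·bab: ((a+(b+c))·b) matches bb and ((b·(a+a))·b) matches bab.

yes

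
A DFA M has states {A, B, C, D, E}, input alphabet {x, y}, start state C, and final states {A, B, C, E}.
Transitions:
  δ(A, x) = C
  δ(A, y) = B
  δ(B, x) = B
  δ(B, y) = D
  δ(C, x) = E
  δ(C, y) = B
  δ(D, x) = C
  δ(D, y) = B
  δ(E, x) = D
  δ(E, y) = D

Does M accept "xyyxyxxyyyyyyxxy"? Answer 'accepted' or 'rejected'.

rejected

C --x--> E
E --y--> D
D --y--> B
B --x--> B
B --y--> D
D --x--> C
C --x--> E
E --y--> D
D --y--> B
B --y--> D
D --y--> B
B --y--> D
D --y--> B
B --x--> B
B --x--> B
B --y--> D
End in state D, which is not an accepting state.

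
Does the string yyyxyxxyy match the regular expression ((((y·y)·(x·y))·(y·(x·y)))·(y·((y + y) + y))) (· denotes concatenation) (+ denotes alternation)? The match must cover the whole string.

No split of yyyxyxxyy into u·v has (((y·y)·(x·y))·(y·(x·y))) matching u and (y·((y+y)+y)) matching v.

no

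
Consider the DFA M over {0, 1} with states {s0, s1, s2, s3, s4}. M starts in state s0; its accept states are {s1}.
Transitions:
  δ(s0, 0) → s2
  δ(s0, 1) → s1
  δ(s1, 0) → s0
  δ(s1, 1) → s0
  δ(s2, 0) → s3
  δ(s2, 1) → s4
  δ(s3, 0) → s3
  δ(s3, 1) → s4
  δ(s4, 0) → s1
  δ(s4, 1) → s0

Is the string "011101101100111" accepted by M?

s0 --0--> s2
s2 --1--> s4
s4 --1--> s0
s0 --1--> s1
s1 --0--> s0
s0 --1--> s1
s1 --1--> s0
s0 --0--> s2
s2 --1--> s4
s4 --1--> s0
s0 --0--> s2
s2 --0--> s3
s3 --1--> s4
s4 --1--> s0
s0 --1--> s1
End in state s1, which is an accepting state.

accepted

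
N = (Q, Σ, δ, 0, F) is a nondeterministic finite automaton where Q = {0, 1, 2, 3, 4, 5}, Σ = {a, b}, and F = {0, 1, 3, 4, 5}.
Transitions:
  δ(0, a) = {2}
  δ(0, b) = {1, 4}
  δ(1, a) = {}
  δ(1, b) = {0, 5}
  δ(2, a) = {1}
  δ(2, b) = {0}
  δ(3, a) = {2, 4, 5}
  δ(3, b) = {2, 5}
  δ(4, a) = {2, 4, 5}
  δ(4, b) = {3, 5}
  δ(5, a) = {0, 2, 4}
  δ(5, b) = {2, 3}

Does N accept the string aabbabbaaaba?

Start: {0}
read a: {2}
read a: {1}
read b: {0, 5}
read b: {1, 2, 3, 4}
read a: {1, 2, 4, 5}
read b: {0, 2, 3, 5}
read b: {0, 1, 2, 3, 4, 5}
read a: {0, 1, 2, 4, 5}
read a: {0, 1, 2, 4, 5}
read a: {0, 1, 2, 4, 5}
read b: {0, 1, 2, 3, 4, 5}
read a: {0, 1, 2, 4, 5}
Reachable ∩ accepting = {0, 1, 4, 5} — nonempty.

accepted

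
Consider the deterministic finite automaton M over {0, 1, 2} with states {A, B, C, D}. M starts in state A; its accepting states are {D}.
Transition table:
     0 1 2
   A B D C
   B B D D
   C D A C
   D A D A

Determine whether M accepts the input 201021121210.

rejected

A --2--> C
C --0--> D
D --1--> D
D --0--> A
A --2--> C
C --1--> A
A --1--> D
D --2--> A
A --1--> D
D --2--> A
A --1--> D
D --0--> A
End in state A, which is not an accepting state.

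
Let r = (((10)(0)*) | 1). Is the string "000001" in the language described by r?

Neither ((10)(0)*) nor 1 matches 000001.

no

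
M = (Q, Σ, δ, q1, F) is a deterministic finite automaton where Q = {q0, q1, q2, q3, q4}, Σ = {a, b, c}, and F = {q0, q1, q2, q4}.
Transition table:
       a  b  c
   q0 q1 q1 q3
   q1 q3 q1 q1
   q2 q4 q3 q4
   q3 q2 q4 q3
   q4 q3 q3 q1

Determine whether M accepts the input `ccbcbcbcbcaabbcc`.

q1 --c--> q1
q1 --c--> q1
q1 --b--> q1
q1 --c--> q1
q1 --b--> q1
q1 --c--> q1
q1 --b--> q1
q1 --c--> q1
q1 --b--> q1
q1 --c--> q1
q1 --a--> q3
q3 --a--> q2
q2 --b--> q3
q3 --b--> q4
q4 --c--> q1
q1 --c--> q1
End in state q1, which is an accepting state.

accepted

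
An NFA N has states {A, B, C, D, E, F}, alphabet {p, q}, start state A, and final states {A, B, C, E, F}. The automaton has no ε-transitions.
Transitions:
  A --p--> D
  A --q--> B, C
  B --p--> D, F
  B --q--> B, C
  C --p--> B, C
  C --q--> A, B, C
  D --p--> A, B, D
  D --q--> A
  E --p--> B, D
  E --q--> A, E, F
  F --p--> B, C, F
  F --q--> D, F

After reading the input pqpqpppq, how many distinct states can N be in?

Start: {A}
read p: {D}
read q: {A}
read p: {D}
read q: {A}
read p: {D}
read p: {A, B, D}
read p: {A, B, D, F}
read q: {A, B, C, D, F}
Final reachable set {A, B, C, D, F} has 5 states.

5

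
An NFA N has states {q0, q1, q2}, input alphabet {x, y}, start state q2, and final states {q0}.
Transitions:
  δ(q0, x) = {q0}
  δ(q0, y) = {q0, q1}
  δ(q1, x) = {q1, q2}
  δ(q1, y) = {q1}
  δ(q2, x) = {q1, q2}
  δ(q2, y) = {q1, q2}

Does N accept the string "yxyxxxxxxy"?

Start: {q2}
read y: {q1, q2}
read x: {q1, q2}
read y: {q1, q2}
read x: {q1, q2}
read x: {q1, q2}
read x: {q1, q2}
read x: {q1, q2}
read x: {q1, q2}
read x: {q1, q2}
read y: {q1, q2}
Reachable ∩ accepting = {} — empty.

rejected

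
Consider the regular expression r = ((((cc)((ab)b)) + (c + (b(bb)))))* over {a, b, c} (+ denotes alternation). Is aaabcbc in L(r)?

no

aaabcbc cannot be split into zero or more pieces each matching (((cc)((ab)b))+(c+(b(bb)))).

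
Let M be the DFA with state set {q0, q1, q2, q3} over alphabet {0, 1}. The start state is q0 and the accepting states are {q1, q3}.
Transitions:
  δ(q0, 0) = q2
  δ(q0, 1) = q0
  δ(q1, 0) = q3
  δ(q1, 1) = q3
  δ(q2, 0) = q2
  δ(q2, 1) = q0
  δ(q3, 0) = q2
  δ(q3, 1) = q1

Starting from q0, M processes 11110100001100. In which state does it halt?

q2

q0 --1--> q0
q0 --1--> q0
q0 --1--> q0
q0 --1--> q0
q0 --0--> q2
q2 --1--> q0
q0 --0--> q2
q2 --0--> q2
q2 --0--> q2
q2 --0--> q2
q2 --1--> q0
q0 --1--> q0
q0 --0--> q2
q2 --0--> q2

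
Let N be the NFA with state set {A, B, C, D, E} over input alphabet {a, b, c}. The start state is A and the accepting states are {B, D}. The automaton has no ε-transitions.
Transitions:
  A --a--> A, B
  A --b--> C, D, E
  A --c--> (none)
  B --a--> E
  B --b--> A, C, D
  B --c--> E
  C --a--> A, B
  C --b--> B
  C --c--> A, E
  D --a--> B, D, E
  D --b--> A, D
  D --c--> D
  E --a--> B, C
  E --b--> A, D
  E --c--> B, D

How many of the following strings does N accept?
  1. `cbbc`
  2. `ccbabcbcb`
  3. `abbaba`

`cbbc`: rejected
`ccbabcbcb`: rejected
`abbaba`: accepted

1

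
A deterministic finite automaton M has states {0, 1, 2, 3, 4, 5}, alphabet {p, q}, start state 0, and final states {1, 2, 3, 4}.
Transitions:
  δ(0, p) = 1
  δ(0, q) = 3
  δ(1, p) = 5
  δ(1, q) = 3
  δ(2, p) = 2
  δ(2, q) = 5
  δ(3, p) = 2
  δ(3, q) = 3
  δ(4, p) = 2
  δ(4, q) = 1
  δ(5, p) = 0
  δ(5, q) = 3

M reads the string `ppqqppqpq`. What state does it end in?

0 --p--> 1
1 --p--> 5
5 --q--> 3
3 --q--> 3
3 --p--> 2
2 --p--> 2
2 --q--> 5
5 --p--> 0
0 --q--> 3

3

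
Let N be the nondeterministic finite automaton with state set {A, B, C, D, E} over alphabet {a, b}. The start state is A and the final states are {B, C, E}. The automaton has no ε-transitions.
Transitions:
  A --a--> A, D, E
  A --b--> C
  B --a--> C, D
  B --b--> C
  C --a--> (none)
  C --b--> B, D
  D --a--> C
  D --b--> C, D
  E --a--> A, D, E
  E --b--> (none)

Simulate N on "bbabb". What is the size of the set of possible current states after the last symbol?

Start: {A}
read b: {C}
read b: {B, D}
read a: {C, D}
read b: {B, C, D}
read b: {B, C, D}
Final reachable set {B, C, D} has 3 states.

3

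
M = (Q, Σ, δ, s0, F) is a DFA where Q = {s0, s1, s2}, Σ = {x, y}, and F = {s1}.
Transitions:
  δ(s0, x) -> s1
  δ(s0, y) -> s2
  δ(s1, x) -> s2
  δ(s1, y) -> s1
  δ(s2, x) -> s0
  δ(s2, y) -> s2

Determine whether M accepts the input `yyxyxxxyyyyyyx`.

s0 --y--> s2
s2 --y--> s2
s2 --x--> s0
s0 --y--> s2
s2 --x--> s0
s0 --x--> s1
s1 --x--> s2
s2 --y--> s2
s2 --y--> s2
s2 --y--> s2
s2 --y--> s2
s2 --y--> s2
s2 --y--> s2
s2 --x--> s0
End in state s0, which is not an accepting state.

rejected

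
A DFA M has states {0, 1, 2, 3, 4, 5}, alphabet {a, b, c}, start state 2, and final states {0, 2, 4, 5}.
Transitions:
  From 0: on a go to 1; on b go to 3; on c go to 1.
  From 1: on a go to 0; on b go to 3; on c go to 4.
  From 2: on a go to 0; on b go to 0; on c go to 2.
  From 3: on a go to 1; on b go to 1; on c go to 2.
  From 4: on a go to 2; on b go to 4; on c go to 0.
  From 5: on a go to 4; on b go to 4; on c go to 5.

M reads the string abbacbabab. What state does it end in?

2 --a--> 0
0 --b--> 3
3 --b--> 1
1 --a--> 0
0 --c--> 1
1 --b--> 3
3 --a--> 1
1 --b--> 3
3 --a--> 1
1 --b--> 3

3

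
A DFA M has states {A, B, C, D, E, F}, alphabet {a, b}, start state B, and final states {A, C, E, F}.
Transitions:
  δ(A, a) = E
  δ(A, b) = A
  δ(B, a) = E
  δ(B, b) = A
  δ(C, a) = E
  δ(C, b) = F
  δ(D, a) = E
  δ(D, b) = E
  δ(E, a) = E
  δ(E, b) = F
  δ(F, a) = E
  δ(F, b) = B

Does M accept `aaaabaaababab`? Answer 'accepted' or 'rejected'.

accepted

B --a--> E
E --a--> E
E --a--> E
E --a--> E
E --b--> F
F --a--> E
E --a--> E
E --a--> E
E --b--> F
F --a--> E
E --b--> F
F --a--> E
E --b--> F
End in state F, which is an accepting state.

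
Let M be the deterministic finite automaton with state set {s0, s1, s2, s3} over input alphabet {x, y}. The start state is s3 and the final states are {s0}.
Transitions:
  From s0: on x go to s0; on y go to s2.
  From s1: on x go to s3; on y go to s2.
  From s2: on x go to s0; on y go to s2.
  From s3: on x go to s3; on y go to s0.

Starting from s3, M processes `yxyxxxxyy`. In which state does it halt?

s2

s3 --y--> s0
s0 --x--> s0
s0 --y--> s2
s2 --x--> s0
s0 --x--> s0
s0 --x--> s0
s0 --x--> s0
s0 --y--> s2
s2 --y--> s2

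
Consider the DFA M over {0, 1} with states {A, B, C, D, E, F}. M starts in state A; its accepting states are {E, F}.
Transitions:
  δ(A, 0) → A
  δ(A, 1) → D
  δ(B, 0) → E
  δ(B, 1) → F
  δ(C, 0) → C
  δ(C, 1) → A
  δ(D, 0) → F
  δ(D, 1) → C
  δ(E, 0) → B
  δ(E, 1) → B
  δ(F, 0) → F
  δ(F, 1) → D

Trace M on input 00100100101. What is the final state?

D

A --0--> A
A --0--> A
A --1--> D
D --0--> F
F --0--> F
F --1--> D
D --0--> F
F --0--> F
F --1--> D
D --0--> F
F --1--> D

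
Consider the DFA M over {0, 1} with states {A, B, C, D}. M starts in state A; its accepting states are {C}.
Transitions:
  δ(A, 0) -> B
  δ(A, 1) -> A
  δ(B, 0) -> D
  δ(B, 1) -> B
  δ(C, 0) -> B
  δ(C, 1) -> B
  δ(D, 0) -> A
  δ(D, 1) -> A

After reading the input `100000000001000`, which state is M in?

A --1--> A
A --0--> B
B --0--> D
D --0--> A
A --0--> B
B --0--> D
D --0--> A
A --0--> B
B --0--> D
D --0--> A
A --0--> B
B --1--> B
B --0--> D
D --0--> A
A --0--> B

B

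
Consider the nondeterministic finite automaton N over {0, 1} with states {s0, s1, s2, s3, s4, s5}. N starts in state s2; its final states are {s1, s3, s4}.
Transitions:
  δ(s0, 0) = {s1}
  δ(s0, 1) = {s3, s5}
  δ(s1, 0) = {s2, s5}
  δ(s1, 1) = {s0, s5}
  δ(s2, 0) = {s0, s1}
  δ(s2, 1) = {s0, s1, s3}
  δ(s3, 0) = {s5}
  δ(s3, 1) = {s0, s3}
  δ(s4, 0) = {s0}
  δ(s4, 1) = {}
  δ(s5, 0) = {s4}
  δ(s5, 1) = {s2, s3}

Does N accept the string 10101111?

accepted

Start: {s2}
read 1: {s0, s1, s3}
read 0: {s1, s2, s5}
read 1: {s0, s1, s2, s3, s5}
read 0: {s0, s1, s2, s4, s5}
read 1: {s0, s1, s2, s3, s5}
read 1: {s0, s1, s2, s3, s5}
read 1: {s0, s1, s2, s3, s5}
read 1: {s0, s1, s2, s3, s5}
Reachable ∩ accepting = {s1, s3} — nonempty.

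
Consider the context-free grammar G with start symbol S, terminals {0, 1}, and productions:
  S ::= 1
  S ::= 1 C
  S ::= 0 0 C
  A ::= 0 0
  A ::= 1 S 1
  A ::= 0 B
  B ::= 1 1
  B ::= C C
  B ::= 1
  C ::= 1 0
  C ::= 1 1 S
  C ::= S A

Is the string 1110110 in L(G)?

no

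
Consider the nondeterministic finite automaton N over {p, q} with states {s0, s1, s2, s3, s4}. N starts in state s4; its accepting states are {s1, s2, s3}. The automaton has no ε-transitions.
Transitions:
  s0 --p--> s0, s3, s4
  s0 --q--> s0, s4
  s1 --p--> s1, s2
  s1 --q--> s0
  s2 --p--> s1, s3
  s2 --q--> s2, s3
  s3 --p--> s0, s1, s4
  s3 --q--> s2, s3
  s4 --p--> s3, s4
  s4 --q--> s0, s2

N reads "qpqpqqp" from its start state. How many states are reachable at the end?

4

Start: {s4}
read q: {s0, s2}
read p: {s0, s1, s3, s4}
read q: {s0, s2, s3, s4}
read p: {s0, s1, s3, s4}
read q: {s0, s2, s3, s4}
read q: {s0, s2, s3, s4}
read p: {s0, s1, s3, s4}
Final reachable set {s0, s1, s3, s4} has 4 states.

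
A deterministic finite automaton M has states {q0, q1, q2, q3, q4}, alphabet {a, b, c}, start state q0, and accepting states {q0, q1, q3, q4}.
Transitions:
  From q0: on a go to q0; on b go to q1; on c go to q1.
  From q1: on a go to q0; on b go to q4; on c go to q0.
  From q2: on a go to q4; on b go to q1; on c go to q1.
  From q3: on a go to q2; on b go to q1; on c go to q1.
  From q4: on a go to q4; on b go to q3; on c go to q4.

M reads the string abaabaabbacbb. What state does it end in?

q0 --a--> q0
q0 --b--> q1
q1 --a--> q0
q0 --a--> q0
q0 --b--> q1
q1 --a--> q0
q0 --a--> q0
q0 --b--> q1
q1 --b--> q4
q4 --a--> q4
q4 --c--> q4
q4 --b--> q3
q3 --b--> q1

q1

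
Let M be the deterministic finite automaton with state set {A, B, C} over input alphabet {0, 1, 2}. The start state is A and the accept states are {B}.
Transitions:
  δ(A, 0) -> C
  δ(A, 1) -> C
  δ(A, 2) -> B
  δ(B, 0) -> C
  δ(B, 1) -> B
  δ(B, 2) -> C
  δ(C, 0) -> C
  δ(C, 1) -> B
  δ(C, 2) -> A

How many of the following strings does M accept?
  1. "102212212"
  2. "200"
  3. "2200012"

"102212212": rejected
"200": rejected
"2200012": rejected

0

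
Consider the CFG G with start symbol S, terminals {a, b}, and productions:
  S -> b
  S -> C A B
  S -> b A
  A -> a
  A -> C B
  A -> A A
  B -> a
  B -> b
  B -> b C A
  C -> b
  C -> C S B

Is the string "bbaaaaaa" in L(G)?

S ⇒ CAB ⇒ CSBAB ⇒ bSBAB ⇒ bbABAB ⇒ bbAABAB ⇒ bbaABAB ⇒ bbaAABAB ⇒ bbaaABAB ⇒ bbaaaBAB ⇒ bbaaaaAB ⇒ bbaaaaaB ⇒ bbaaaaaa

yes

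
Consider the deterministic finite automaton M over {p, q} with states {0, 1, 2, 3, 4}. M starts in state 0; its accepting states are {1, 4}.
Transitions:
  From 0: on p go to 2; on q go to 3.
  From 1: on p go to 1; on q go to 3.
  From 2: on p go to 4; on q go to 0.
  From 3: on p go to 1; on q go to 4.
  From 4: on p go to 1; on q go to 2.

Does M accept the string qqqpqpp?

0 --q--> 3
3 --q--> 4
4 --q--> 2
2 --p--> 4
4 --q--> 2
2 --p--> 4
4 --p--> 1
End in state 1, which is an accepting state.

accepted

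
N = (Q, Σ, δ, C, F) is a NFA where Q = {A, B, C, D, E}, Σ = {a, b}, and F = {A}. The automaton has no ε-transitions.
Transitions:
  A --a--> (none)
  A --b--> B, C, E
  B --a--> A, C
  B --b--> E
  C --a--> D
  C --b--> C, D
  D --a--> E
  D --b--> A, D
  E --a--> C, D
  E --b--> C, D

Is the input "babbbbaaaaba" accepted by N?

Start: {C}
read b: {C, D}
read a: {D, E}
read b: {A, C, D}
read b: {A, B, C, D, E}
read b: {A, B, C, D, E}
read b: {A, B, C, D, E}
read a: {A, C, D, E}
read a: {C, D, E}
read a: {C, D, E}
read a: {C, D, E}
read b: {A, C, D}
read a: {D, E}
Reachable ∩ accepting = {} — empty.

rejected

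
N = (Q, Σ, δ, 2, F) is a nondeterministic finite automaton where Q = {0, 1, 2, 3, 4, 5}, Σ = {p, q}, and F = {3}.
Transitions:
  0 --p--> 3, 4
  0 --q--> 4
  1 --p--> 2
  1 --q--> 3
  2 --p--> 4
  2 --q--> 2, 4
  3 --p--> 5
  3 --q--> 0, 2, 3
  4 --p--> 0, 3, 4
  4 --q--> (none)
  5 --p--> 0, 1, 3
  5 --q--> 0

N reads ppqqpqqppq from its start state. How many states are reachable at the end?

Start: {2}
read p: {4}
read p: {0, 3, 4}
read q: {0, 2, 3, 4}
read q: {0, 2, 3, 4}
read p: {0, 3, 4, 5}
read q: {0, 2, 3, 4}
read q: {0, 2, 3, 4}
read p: {0, 3, 4, 5}
read p: {0, 1, 3, 4, 5}
read q: {0, 2, 3, 4}
Final reachable set {0, 2, 3, 4} has 4 states.

4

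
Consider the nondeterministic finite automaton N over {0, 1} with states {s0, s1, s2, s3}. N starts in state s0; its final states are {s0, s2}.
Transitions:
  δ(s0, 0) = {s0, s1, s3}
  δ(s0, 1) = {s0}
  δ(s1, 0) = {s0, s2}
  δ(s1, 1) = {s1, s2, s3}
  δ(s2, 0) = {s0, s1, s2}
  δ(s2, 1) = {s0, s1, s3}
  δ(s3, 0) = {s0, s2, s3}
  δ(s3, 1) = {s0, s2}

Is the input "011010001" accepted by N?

Start: {s0}
read 0: {s0, s1, s3}
read 1: {s0, s1, s2, s3}
read 1: {s0, s1, s2, s3}
read 0: {s0, s1, s2, s3}
read 1: {s0, s1, s2, s3}
read 0: {s0, s1, s2, s3}
read 0: {s0, s1, s2, s3}
read 0: {s0, s1, s2, s3}
read 1: {s0, s1, s2, s3}
Reachable ∩ accepting = {s0, s2} — nonempty.

accepted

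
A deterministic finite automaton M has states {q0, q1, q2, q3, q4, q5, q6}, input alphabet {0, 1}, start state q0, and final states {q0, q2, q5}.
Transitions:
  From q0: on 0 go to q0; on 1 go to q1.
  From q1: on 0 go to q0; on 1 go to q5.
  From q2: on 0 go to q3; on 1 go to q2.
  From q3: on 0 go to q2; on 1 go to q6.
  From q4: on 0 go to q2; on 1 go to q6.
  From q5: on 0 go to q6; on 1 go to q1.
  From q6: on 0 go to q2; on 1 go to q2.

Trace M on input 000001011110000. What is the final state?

q2

q0 --0--> q0
q0 --0--> q0
q0 --0--> q0
q0 --0--> q0
q0 --0--> q0
q0 --1--> q1
q1 --0--> q0
q0 --1--> q1
q1 --1--> q5
q5 --1--> q1
q1 --1--> q5
q5 --0--> q6
q6 --0--> q2
q2 --0--> q3
q3 --0--> q2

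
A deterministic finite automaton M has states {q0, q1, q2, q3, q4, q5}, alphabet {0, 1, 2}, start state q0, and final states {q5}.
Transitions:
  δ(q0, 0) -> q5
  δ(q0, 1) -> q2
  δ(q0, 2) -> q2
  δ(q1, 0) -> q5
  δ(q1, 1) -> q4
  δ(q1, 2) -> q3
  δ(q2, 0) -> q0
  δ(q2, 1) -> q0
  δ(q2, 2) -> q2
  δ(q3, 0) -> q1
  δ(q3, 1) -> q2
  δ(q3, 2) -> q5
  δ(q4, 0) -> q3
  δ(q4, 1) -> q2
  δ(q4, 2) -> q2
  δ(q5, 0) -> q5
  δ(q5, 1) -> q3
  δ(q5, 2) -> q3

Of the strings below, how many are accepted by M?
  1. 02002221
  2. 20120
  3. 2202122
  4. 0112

0

02002221: rejected
20120: rejected
2202122: rejected
0112: rejected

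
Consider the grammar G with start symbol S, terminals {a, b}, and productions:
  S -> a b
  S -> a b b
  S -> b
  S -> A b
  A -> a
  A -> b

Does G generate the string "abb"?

yes

S ⇒ abb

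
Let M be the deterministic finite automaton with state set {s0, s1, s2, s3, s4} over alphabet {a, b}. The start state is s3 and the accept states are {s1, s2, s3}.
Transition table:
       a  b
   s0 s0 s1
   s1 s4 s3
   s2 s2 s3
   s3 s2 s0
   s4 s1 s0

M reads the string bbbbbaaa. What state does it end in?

s4

s3 --b--> s0
s0 --b--> s1
s1 --b--> s3
s3 --b--> s0
s0 --b--> s1
s1 --a--> s4
s4 --a--> s1
s1 --a--> s4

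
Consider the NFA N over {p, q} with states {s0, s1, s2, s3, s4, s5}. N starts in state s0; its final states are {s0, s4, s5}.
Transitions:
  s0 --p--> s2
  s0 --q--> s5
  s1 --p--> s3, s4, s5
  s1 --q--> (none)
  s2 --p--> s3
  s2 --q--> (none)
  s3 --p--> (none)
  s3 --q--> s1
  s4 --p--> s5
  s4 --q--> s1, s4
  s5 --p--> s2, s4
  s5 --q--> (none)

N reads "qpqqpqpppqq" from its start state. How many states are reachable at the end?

Start: {s0}
read q: {s5}
read p: {s2, s4}
read q: {s1, s4}
read q: {s1, s4}
read p: {s3, s4, s5}
read q: {s1, s4}
read p: {s3, s4, s5}
read p: {s2, s4, s5}
read p: {s2, s3, s4, s5}
read q: {s1, s4}
read q: {s1, s4}
Final reachable set {s1, s4} has 2 states.

2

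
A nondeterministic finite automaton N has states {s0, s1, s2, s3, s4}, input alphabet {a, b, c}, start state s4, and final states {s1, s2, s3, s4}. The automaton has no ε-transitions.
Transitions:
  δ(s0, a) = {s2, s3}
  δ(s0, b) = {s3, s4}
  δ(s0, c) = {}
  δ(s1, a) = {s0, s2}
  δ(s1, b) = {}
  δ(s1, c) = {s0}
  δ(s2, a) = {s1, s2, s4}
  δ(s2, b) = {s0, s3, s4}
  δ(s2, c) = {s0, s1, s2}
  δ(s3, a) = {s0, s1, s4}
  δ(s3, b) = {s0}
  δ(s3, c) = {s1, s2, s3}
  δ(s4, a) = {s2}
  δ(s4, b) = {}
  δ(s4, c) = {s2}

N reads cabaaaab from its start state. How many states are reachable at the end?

Start: {s4}
read c: {s2}
read a: {s1, s2, s4}
read b: {s0, s3, s4}
read a: {s0, s1, s2, s3, s4}
read a: {s0, s1, s2, s3, s4}
read a: {s0, s1, s2, s3, s4}
read a: {s0, s1, s2, s3, s4}
read b: {s0, s3, s4}
Final reachable set {s0, s3, s4} has 3 states.

3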